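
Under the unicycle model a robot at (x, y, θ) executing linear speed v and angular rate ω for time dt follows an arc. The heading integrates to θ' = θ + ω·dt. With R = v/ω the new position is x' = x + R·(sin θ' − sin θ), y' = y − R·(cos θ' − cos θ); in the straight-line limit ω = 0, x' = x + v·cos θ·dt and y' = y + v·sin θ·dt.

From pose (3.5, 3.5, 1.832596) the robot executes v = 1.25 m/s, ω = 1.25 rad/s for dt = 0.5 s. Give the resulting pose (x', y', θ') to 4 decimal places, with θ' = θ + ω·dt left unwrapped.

(3.1660, 4.0162, 2.4576)

θ' = 1.8326 + 1.25·0.5 = 2.4576
R = v/ω = 1.25/1.25 = 1.0000
x' = 3.5 + 1.0000·(sin 2.4576 − sin 1.8326) = 3.1660
y' = 3.5 − 1.0000·(cos 2.4576 − cos 1.8326) = 4.0162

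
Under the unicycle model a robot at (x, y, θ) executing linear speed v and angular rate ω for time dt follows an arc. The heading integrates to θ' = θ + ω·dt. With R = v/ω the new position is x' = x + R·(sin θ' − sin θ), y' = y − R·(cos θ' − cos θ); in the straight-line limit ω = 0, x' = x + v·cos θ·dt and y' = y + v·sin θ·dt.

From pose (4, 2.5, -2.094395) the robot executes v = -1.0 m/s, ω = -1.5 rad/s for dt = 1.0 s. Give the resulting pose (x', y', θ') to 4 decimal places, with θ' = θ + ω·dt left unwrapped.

(4.8690, 2.7661, -3.5944)

θ' = -2.0944 + -1.5·1.0 = -3.5944
R = v/ω = -1.0/-1.5 = 0.6667
x' = 4 + 0.6667·(sin -3.5944 − sin -2.0944) = 4.8690
y' = 2.5 − 0.6667·(cos -3.5944 − cos -2.0944) = 2.7661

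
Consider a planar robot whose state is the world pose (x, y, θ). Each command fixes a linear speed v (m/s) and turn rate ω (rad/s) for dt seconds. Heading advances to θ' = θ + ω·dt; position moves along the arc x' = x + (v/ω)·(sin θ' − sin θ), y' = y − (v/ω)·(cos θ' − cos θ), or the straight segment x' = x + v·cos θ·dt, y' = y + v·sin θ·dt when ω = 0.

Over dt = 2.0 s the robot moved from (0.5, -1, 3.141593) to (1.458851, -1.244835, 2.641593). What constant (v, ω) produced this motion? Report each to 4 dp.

Δθ = 2.641593 − 3.141593 = -0.500000
ω = Δθ/dt = -0.500000/2.0 = -0.2500
R = Δx/(sin θ' − sin θ) = 2.0000
v = R·ω = 2.0000·-0.2500 = -0.5000

v = -0.5000, ω = -0.2500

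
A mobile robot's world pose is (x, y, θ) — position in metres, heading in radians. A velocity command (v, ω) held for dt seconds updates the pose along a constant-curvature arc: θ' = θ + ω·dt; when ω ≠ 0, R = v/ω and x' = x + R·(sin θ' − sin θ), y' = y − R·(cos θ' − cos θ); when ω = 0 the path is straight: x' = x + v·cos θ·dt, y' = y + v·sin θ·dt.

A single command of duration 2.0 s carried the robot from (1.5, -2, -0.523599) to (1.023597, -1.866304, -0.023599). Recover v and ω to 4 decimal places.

Δθ = -0.023599 − -0.523599 = 0.500000
ω = Δθ/dt = 0.500000/2.0 = 0.2500
R = Δx/(sin θ' − sin θ) = -1.0000
v = R·ω = -1.0000·0.2500 = -0.2500

v = -0.2500, ω = 0.2500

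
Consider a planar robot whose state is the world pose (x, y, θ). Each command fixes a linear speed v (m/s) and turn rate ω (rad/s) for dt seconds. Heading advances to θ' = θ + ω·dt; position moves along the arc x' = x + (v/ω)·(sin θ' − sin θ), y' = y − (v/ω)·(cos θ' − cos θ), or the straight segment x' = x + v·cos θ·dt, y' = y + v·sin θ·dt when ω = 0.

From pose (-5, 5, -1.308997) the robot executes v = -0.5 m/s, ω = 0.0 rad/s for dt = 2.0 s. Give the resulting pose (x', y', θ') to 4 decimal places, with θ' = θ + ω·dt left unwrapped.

(-5.2588, 5.9659, -1.3090)

θ' = -1.3090 + 0.0·2.0 = -1.3090
ω = 0 → straight: x' = -5 + -0.5·cos(-1.3090)·2.0 = -5.2588
y' = 5 + -0.5·sin(-1.3090)·2.0 = 5.9659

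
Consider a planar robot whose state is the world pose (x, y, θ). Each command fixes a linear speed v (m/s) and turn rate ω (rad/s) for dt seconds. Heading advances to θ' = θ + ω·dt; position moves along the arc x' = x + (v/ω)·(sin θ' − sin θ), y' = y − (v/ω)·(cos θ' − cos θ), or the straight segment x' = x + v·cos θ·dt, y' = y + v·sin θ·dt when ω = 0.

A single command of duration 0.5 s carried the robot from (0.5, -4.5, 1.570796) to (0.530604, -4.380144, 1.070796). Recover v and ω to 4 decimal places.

Δθ = 1.070796 − 1.570796 = -0.500000
ω = Δθ/dt = -0.500000/0.5 = -1.0000
R = −Δy/(cos θ' − cos θ) = -0.2500
v = R·ω = -0.2500·-1.0000 = 0.2500

v = 0.2500, ω = -1.0000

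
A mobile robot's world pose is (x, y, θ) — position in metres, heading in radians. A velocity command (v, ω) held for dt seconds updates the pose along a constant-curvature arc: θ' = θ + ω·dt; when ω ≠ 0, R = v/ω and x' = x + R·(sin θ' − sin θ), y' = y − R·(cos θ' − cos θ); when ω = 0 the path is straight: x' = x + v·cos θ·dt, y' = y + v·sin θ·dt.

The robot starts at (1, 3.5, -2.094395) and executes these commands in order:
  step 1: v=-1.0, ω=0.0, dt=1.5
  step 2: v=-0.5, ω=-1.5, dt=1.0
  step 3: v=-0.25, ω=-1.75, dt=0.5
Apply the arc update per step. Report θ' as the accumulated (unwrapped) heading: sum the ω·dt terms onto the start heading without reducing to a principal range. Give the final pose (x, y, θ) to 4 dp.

step 1: θ'=-2.0944 (straight) → pose (1.7500, 4.7990, -2.0944)
step 2: θ'=-3.5944 (R=0.3333) → pose (2.1845, 4.9321, -3.5944)
step 3: θ'=-4.4694 (R=0.1429) → pose (2.2607, 4.8380, -4.4694)

(2.2607, 4.8380, -4.4694)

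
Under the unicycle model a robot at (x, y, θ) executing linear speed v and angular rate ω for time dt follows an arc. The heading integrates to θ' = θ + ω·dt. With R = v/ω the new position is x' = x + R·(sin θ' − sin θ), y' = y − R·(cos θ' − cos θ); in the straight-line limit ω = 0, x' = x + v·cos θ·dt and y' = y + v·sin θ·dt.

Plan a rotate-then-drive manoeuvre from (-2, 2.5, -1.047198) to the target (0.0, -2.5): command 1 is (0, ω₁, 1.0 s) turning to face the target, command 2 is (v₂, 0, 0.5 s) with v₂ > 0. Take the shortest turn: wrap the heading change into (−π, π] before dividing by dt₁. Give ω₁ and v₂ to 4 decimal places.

heading to target = atan2(-2.5−2.5, 0−-2) = -1.1903
Δθ = wrap(-1.1903 − -1.0472) = -0.1431; ω₁ = Δθ/dt₁ = -0.1431
distance = √((0−-2)² + (-2.5−2.5)²) = 5.3852; v₂ = distance/dt₂ = 10.7703

ω₁ = -0.1431, v₂ = 10.7703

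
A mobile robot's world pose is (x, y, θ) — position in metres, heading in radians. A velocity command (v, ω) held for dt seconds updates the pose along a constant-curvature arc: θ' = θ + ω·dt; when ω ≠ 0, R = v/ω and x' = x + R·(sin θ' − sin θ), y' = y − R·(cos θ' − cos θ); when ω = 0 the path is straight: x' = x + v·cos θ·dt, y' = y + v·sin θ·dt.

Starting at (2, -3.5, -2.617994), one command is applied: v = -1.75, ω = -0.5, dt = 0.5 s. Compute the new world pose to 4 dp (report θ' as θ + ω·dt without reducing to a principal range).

θ' = -2.6180 + -0.5·0.5 = -2.8680
R = v/ω = -1.75/-0.5 = 3.5000
x' = 2 + 3.5000·(sin -2.8680 − sin -2.6180) = 2.8043
y' = -3.5 − 3.5000·(cos -2.8680 − cos -2.6180) = -3.1613

(2.8043, -3.1613, -2.8680)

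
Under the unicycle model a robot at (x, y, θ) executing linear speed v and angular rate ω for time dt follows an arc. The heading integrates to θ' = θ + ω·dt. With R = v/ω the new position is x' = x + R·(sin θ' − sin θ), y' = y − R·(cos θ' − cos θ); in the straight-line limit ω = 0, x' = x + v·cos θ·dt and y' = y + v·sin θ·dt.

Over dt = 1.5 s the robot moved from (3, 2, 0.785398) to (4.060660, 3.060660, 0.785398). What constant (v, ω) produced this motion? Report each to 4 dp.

Δθ = 0.785398 − 0.785398 = 0.000000
ω = Δθ/dt = 0.000000/1.5 = 0.0000
ω = 0 → v = (Δx·cos θ + Δy·sin θ)/dt = 1.0000

v = 1.0000, ω = 0.0000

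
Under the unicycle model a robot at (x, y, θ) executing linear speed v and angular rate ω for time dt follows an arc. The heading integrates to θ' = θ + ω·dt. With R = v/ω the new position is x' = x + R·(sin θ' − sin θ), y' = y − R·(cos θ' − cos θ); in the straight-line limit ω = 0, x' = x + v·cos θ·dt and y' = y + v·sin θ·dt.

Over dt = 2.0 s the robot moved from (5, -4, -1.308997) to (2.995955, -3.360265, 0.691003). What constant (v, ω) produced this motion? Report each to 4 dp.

Δθ = 0.691003 − -1.308997 = 2.000000
ω = Δθ/dt = 2.000000/2.0 = 1.0000
R = Δx/(sin θ' − sin θ) = -1.2500
v = R·ω = -1.2500·1.0000 = -1.2500

v = -1.2500, ω = 1.0000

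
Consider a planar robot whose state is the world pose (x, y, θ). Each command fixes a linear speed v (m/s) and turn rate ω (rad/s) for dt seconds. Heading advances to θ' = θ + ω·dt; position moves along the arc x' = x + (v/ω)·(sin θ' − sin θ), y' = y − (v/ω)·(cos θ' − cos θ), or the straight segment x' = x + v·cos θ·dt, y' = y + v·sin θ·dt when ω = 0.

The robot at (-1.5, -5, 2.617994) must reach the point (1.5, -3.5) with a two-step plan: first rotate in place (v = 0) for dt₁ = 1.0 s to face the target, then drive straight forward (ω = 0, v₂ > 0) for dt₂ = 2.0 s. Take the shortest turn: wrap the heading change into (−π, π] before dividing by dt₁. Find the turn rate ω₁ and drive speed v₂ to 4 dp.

ω₁ = -2.1543, v₂ = 1.6771

heading to target = atan2(-3.5−-5, 1.5−-1.5) = 0.4636
Δθ = wrap(0.4636 − 2.6180) = -2.1543; ω₁ = Δθ/dt₁ = -2.1543
distance = √((1.5−-1.5)² + (-3.5−-5)²) = 3.3541; v₂ = distance/dt₂ = 1.6771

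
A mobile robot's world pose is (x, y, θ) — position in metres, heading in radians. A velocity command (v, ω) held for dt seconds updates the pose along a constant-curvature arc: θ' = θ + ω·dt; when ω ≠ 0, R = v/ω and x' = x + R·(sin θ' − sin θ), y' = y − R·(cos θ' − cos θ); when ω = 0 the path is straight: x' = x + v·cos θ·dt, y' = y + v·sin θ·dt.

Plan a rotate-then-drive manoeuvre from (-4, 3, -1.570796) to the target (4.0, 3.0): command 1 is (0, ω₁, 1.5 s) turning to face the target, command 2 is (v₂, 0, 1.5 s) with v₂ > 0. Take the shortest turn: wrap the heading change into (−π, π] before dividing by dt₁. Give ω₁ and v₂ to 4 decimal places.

ω₁ = 1.0472, v₂ = 5.3333

heading to target = atan2(3−3, 4−-4) = 0.0000
Δθ = wrap(0.0000 − -1.5708) = 1.5708; ω₁ = Δθ/dt₁ = 1.0472
distance = √((4−-4)² + (3−3)²) = 8.0000; v₂ = distance/dt₂ = 5.3333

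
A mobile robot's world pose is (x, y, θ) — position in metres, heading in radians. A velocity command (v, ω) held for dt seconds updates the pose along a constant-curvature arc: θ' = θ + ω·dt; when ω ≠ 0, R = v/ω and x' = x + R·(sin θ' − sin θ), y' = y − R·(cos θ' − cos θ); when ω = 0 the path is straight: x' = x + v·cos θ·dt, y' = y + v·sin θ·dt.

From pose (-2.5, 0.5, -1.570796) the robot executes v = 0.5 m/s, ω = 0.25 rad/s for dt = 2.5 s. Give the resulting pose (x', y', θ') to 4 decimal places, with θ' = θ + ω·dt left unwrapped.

θ' = -1.5708 + 0.25·2.5 = -0.9458
R = v/ω = 0.5/0.25 = 2.0000
x' = -2.5 + 2.0000·(sin -0.9458 − sin -1.5708) = -2.1219
y' = 0.5 − 2.0000·(cos -0.9458 − cos -1.5708) = -0.6702

(-2.1219, -0.6702, -0.9458)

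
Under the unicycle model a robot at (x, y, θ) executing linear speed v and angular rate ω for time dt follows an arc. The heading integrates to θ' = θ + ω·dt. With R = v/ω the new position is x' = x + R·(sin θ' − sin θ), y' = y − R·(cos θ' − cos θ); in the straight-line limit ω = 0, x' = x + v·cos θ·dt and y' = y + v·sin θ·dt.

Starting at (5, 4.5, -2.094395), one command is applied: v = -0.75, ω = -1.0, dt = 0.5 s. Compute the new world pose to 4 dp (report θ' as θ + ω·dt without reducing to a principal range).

θ' = -2.0944 + -1.0·0.5 = -2.5944
R = v/ω = -0.75/-1.0 = 0.7500
x' = 5 + 0.7500·(sin -2.5944 − sin -2.0944) = 5.2593
y' = 4.5 − 0.7500·(cos -2.5944 − cos -2.0944) = 4.7655

(5.2593, 4.7655, -2.5944)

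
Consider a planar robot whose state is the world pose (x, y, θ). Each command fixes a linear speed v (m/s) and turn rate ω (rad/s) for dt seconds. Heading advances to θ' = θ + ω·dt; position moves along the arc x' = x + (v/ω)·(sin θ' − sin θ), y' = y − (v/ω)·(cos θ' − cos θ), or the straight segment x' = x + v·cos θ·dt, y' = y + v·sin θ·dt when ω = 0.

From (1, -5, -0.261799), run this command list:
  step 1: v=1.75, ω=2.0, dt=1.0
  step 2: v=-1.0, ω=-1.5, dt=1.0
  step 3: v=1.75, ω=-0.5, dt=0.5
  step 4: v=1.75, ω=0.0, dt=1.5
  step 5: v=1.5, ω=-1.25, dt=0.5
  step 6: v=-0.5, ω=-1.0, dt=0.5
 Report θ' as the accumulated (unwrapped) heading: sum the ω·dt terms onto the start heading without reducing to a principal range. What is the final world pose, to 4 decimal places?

step 1: θ'=1.7382 (R=0.8750) → pose (2.0892, -4.0090, 1.7382)
step 2: θ'=0.2382 (R=0.6667) → pose (1.5892, -4.7679, 0.2382)
step 3: θ'=-0.0118 (R=-3.5000) → pose (2.4563, -4.6694, -0.0118)
step 4: θ'=-0.0118 (straight) → pose (5.0811, -4.7003, -0.0118)
step 5: θ'=-0.6368 (R=-1.2000) → pose (5.7805, -4.9354, -0.6368)
step 6: θ'=-1.1368 (R=0.5000) → pose (5.6242, -4.7437, -1.1368)

(5.6242, -4.7437, -1.1368)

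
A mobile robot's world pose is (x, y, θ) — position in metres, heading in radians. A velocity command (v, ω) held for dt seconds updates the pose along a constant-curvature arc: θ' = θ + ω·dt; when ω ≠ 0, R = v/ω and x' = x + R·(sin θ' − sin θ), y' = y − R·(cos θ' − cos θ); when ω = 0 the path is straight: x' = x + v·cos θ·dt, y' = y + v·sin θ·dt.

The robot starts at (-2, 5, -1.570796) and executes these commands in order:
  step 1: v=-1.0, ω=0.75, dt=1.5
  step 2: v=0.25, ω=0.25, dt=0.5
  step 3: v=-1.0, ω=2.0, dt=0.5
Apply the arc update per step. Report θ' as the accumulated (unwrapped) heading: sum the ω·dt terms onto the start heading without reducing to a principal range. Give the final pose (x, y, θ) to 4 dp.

(-3.1143, 6.0709, 0.6792)

step 1: θ'=-0.4458 (R=-1.3333) → pose (-2.7584, 6.2030, -0.4458)
step 2: θ'=-0.3208 (R=1.0000) → pose (-2.6426, 6.1563, -0.3208)
step 3: θ'=0.6792 (R=-0.5000) → pose (-3.1143, 6.0709, 0.6792)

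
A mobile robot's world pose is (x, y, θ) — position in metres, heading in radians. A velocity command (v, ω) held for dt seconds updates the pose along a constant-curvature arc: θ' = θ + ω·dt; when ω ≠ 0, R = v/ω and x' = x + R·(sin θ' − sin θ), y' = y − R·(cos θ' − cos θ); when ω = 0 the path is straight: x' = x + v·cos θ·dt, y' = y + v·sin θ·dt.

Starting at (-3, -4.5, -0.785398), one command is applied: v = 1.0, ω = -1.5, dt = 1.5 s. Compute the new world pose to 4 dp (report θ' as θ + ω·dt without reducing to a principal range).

θ' = -0.7854 + -1.5·1.5 = -3.0354
R = v/ω = 1.0/-1.5 = -0.6667
x' = -3 + -0.6667·(sin -3.0354 − sin -0.7854) = -3.4007
y' = -4.5 − -0.6667·(cos -3.0354 − cos -0.7854) = -5.6343

(-3.4007, -5.6343, -3.0354)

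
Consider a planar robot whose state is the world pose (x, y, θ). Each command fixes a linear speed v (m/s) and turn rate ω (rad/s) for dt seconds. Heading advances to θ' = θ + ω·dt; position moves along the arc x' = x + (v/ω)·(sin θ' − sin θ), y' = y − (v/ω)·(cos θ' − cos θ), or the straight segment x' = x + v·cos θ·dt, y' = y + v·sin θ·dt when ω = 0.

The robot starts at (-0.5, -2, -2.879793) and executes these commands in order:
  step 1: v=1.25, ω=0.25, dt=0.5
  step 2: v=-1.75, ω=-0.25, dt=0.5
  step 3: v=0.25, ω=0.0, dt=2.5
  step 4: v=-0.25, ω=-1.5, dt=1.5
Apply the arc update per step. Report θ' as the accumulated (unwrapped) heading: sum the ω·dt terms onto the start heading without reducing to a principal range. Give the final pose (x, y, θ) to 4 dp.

step 1: θ'=-2.7548 (R=5.0000) → pose (-1.0920, -2.1990, -2.7548)
step 2: θ'=-2.8798 (R=7.0000) → pose (-0.2632, -1.9204, -2.8798)
step 3: θ'=-2.8798 (straight) → pose (-0.8669, -2.0822, -2.8798)
step 4: θ'=-5.1298 (R=0.1667) → pose (-0.6714, -2.3107, -5.1298)

(-0.6714, -2.3107, -5.1298)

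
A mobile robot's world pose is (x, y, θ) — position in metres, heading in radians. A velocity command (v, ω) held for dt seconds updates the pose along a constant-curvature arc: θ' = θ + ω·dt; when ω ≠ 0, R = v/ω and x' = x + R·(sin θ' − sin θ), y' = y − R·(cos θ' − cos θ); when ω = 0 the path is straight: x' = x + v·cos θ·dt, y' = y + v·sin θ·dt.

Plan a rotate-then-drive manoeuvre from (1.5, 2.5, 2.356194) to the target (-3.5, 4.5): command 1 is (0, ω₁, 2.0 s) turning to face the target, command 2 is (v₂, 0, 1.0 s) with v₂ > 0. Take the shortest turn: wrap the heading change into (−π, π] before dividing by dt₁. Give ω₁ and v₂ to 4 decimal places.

heading to target = atan2(4.5−2.5, -3.5−1.5) = 2.7611
Δθ = wrap(2.7611 − 2.3562) = 0.4049; ω₁ = Δθ/dt₁ = 0.2024
distance = √((-3.5−1.5)² + (4.5−2.5)²) = 5.3852; v₂ = distance/dt₂ = 5.3852

ω₁ = 0.2024, v₂ = 5.3852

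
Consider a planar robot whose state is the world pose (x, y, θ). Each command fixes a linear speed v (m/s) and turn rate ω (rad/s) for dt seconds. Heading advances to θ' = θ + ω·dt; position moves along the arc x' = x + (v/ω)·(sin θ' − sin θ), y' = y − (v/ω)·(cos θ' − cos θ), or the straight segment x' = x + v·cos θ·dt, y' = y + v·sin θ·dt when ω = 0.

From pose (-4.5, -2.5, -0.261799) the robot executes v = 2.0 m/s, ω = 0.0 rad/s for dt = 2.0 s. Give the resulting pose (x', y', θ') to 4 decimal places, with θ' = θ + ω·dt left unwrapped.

θ' = -0.2618 + 0.0·2.0 = -0.2618
ω = 0 → straight: x' = -4.5 + 2.0·cos(-0.2618)·2.0 = -0.6363
y' = -2.5 + 2.0·sin(-0.2618)·2.0 = -3.5353

(-0.6363, -3.5353, -0.2618)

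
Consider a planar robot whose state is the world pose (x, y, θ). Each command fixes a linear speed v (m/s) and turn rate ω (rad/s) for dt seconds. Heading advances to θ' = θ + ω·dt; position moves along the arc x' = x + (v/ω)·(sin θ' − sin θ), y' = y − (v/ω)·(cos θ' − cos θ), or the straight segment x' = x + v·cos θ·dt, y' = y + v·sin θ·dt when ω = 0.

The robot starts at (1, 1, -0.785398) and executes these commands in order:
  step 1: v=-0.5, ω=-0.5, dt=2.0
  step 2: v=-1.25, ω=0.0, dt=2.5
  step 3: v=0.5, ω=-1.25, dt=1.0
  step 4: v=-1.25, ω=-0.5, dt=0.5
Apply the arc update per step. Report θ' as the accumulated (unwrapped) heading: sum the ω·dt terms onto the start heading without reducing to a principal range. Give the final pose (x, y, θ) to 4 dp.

(1.6704, 4.6491, -3.2854)

step 1: θ'=-1.7854 (R=1.0000) → pose (0.7300, 1.9201, -1.7854)
step 2: θ'=-1.7854 (straight) → pose (1.3955, 4.9734, -1.7854)
step 3: θ'=-3.0354 (R=-0.4000) → pose (1.0471, 4.6608, -3.0354)
step 4: θ'=-3.2854 (R=2.5000) → pose (1.6704, 4.6491, -3.2854)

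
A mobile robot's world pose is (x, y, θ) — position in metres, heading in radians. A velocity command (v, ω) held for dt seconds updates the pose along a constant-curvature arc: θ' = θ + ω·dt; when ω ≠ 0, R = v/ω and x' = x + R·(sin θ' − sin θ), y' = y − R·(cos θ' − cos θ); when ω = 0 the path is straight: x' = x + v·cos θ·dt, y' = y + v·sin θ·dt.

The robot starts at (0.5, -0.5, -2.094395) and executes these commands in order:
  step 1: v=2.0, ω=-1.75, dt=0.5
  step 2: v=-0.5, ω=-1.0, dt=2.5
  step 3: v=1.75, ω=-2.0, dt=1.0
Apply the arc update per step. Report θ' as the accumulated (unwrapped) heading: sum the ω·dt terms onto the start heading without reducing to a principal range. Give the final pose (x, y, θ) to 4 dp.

(1.6023, -2.1631, -7.4694)

step 1: θ'=-2.9694 (R=-1.1429) → pose (-0.2939, -1.0545, -2.9694)
step 2: θ'=-5.4694 (R=0.5000) → pose (0.1552, -1.8905, -5.4694)
step 3: θ'=-7.4694 (R=-0.8750) → pose (1.6023, -2.1631, -7.4694)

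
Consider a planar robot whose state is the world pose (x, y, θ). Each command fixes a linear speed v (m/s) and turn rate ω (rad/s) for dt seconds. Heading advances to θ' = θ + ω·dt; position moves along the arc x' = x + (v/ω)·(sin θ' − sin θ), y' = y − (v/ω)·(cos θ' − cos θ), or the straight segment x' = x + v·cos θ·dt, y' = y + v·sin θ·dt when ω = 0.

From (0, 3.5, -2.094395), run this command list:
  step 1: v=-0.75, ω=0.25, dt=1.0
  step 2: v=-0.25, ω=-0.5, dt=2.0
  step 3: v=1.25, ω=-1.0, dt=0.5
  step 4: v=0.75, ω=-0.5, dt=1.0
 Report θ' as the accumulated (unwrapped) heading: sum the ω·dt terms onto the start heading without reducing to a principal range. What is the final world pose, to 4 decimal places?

step 1: θ'=-1.8444 (R=-3.0000) → pose (0.2903, 4.1894, -1.8444)
step 2: θ'=-2.8444 (R=0.5000) → pose (0.6253, 4.5324, -2.8444)
step 3: θ'=-3.3444 (R=-1.2500) → pose (0.0075, 4.5032, -3.3444)
step 4: θ'=-3.8444 (R=-1.5000) → pose (-0.6599, 4.8279, -3.8444)

(-0.6599, 4.8279, -3.8444)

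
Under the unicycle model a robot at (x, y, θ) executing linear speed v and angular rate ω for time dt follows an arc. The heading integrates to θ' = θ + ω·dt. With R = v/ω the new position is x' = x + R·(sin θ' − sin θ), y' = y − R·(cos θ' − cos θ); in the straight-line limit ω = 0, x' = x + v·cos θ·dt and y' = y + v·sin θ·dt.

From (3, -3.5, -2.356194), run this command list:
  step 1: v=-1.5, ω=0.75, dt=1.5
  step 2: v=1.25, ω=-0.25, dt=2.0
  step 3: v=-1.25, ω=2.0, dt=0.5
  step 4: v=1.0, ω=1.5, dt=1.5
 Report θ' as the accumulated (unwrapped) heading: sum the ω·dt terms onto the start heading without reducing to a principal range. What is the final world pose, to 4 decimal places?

(4.6043, -2.8570, 1.5188)

step 1: θ'=-1.2312 (R=-2.0000) → pose (3.4716, -1.4196, -1.2312)
step 2: θ'=-1.7312 (R=-5.0000) → pose (3.6929, -3.8837, -1.7312)
step 3: θ'=-0.7312 (R=-0.6250) → pose (3.4933, -3.3186, -0.7312)
step 4: θ'=1.5188 (R=0.6667) → pose (4.6043, -2.8570, 1.5188)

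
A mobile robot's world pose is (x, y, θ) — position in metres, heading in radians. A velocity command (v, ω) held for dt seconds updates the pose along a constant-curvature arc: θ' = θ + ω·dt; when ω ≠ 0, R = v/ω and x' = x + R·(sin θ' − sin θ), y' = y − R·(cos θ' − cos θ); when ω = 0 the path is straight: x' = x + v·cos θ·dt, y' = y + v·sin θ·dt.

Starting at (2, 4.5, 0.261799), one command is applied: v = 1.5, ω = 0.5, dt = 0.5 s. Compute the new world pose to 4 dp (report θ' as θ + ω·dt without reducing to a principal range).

(2.6928, 4.7822, 0.5118)

θ' = 0.2618 + 0.5·0.5 = 0.5118
R = v/ω = 1.5/0.5 = 3.0000
x' = 2 + 3.0000·(sin 0.5118 − sin 0.2618) = 2.6928
y' = 4.5 − 3.0000·(cos 0.5118 − cos 0.2618) = 4.7822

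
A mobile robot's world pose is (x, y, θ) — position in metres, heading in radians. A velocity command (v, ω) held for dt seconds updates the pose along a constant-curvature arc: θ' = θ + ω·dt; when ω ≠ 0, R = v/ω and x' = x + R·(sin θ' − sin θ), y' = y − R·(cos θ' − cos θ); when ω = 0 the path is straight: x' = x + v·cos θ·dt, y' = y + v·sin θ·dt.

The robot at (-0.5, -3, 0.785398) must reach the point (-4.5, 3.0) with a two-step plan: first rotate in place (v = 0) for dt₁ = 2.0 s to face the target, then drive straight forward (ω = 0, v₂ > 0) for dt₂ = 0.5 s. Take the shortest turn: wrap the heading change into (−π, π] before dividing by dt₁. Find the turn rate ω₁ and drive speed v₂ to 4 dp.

heading to target = atan2(3−-3, -4.5−-0.5) = 2.1588
Δθ = wrap(2.1588 − 0.7854) = 1.3734; ω₁ = Δθ/dt₁ = 0.6867
distance = √((-4.5−-0.5)² + (3−-3)²) = 7.2111; v₂ = distance/dt₂ = 14.4222

ω₁ = 0.6867, v₂ = 14.4222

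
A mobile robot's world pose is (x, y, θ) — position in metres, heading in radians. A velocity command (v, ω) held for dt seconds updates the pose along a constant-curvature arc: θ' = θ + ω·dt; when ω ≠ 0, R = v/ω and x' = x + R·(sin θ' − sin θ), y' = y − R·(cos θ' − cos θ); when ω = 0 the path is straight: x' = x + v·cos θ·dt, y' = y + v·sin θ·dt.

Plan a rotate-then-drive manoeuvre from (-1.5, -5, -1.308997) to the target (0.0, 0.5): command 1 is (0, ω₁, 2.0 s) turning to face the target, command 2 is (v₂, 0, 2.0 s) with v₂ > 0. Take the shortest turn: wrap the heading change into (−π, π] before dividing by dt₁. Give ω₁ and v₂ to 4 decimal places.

heading to target = atan2(0.5−-5, 0−-1.5) = 1.3045
Δθ = wrap(1.3045 − -1.3090) = 2.6135; ω₁ = Δθ/dt₁ = 1.3068
distance = √((0−-1.5)² + (0.5−-5)²) = 5.7009; v₂ = distance/dt₂ = 2.8504

ω₁ = 1.3068, v₂ = 2.8504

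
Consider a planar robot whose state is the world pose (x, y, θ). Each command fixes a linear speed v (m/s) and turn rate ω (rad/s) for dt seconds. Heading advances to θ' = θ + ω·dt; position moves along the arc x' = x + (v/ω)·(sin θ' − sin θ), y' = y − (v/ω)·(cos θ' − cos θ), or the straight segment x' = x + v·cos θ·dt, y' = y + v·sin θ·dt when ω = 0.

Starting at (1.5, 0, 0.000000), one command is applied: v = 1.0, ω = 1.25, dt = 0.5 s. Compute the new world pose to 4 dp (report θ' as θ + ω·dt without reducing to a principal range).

(1.9681, 0.1512, 0.6250)

θ' = 0.0000 + 1.25·0.5 = 0.6250
R = v/ω = 1.0/1.25 = 0.8000
x' = 1.5 + 0.8000·(sin 0.6250 − sin 0.0000) = 1.9681
y' = 0 − 0.8000·(cos 0.6250 − cos 0.0000) = 0.1512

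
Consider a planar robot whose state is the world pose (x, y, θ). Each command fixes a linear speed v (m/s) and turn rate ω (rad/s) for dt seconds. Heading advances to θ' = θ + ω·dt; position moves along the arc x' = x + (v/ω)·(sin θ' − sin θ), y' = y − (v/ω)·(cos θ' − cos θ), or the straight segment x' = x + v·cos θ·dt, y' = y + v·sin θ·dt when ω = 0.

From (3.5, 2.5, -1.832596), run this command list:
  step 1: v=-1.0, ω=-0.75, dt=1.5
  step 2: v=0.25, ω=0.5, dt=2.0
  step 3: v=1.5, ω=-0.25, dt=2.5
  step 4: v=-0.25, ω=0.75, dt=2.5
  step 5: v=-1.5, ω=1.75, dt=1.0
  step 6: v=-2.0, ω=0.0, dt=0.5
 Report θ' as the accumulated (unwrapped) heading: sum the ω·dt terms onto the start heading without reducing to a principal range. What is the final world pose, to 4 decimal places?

(0.0360, -0.2075, 1.0424)

step 1: θ'=-2.9576 (R=1.3333) → pose (4.5440, 3.4657, -2.9576)
step 2: θ'=-1.9576 (R=0.5000) → pose (4.1724, 3.1628, -1.9576)
step 3: θ'=-2.5826 (R=-6.0000) → pose (1.7977, 0.3394, -2.5826)
step 4: θ'=-0.7076 (R=-0.3333) → pose (1.8376, 0.8753, -0.7076)
step 5: θ'=1.0424 (R=-0.8571) → pose (0.5402, 0.6561, 1.0424)
step 6: θ'=1.0424 (straight) → pose (0.0360, -0.2075, 1.0424)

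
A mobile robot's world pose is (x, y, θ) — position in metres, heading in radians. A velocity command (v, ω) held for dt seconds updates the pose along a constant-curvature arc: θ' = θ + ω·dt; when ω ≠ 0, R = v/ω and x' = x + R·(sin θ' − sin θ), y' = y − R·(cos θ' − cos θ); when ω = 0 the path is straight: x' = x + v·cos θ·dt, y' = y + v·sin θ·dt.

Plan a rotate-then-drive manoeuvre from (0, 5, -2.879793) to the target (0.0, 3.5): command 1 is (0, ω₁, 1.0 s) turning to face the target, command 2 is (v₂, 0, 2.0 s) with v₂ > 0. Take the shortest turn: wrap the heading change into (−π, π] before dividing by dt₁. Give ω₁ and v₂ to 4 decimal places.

ω₁ = 1.3090, v₂ = 0.7500

heading to target = atan2(3.5−5, 0−0) = -1.5708
Δθ = wrap(-1.5708 − -2.8798) = 1.3090; ω₁ = Δθ/dt₁ = 1.3090
distance = √((0−0)² + (3.5−5)²) = 1.5000; v₂ = distance/dt₂ = 0.7500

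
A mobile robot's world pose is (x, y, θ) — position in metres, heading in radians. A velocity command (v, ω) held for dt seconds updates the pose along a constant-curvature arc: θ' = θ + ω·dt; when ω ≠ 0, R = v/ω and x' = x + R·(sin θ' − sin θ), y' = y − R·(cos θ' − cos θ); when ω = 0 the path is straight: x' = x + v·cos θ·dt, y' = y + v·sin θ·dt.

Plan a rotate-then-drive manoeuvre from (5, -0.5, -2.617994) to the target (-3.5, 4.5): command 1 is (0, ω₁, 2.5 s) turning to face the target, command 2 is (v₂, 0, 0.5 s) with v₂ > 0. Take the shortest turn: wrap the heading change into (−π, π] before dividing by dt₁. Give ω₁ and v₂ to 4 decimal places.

heading to target = atan2(4.5−-0.5, -3.5−5) = 2.6099
Δθ = wrap(2.6099 − -2.6180) = -1.0553; ω₁ = Δθ/dt₁ = -0.4221
distance = √((-3.5−5)² + (4.5−-0.5)²) = 9.8615; v₂ = distance/dt₂ = 19.7231

ω₁ = -0.4221, v₂ = 19.7231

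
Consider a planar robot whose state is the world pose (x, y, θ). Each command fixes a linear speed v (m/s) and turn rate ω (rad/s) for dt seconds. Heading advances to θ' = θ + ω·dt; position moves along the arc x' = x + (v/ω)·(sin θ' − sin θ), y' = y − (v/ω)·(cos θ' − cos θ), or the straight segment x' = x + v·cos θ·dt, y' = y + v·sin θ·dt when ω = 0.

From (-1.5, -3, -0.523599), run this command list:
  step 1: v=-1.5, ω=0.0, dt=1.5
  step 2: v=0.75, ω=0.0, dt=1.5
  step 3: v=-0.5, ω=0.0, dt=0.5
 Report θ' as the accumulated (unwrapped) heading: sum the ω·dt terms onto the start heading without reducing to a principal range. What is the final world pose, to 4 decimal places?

(-2.6908, -2.3125, -0.5236)

step 1: θ'=-0.5236 (straight) → pose (-3.4486, -1.8750, -0.5236)
step 2: θ'=-0.5236 (straight) → pose (-2.4743, -2.4375, -0.5236)
step 3: θ'=-0.5236 (straight) → pose (-2.6908, -2.3125, -0.5236)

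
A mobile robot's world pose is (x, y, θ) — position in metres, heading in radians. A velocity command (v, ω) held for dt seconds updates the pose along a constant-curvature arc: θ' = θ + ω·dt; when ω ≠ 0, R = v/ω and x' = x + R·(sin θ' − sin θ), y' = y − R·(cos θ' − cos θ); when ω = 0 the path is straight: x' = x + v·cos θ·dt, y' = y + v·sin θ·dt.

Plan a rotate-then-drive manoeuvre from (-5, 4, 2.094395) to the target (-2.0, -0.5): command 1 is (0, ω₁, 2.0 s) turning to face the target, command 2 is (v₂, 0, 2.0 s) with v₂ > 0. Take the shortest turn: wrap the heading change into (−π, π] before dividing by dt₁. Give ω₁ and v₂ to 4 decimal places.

ω₁ = -1.5386, v₂ = 2.7042

heading to target = atan2(-0.5−4, -2−-5) = -0.9828
Δθ = wrap(-0.9828 − 2.0944) = -3.0772; ω₁ = Δθ/dt₁ = -1.5386
distance = √((-2−-5)² + (-0.5−4)²) = 5.4083; v₂ = distance/dt₂ = 2.7042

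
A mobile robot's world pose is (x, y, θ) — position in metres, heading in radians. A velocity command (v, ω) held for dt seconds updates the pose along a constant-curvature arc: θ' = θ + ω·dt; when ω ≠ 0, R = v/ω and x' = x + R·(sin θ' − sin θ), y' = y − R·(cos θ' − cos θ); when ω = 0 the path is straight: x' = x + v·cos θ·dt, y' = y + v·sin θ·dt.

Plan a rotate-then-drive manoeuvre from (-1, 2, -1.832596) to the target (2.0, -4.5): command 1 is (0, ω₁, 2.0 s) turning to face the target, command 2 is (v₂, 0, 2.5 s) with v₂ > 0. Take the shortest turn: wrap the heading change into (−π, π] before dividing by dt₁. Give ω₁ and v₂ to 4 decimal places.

heading to target = atan2(-4.5−2, 2−-1) = -1.1384
Δθ = wrap(-1.1384 − -1.8326) = 0.6942; ω₁ = Δθ/dt₁ = 0.3471
distance = √((2−-1)² + (-4.5−2)²) = 7.1589; v₂ = distance/dt₂ = 2.8636

ω₁ = 0.3471, v₂ = 2.8636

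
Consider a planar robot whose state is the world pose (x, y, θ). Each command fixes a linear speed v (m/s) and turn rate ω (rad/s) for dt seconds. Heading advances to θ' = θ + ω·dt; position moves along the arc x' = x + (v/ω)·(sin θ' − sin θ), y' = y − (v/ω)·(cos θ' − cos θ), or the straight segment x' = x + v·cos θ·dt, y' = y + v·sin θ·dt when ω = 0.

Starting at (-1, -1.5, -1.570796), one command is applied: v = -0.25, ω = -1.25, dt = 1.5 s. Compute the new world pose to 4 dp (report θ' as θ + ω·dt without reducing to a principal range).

θ' = -1.5708 + -1.25·1.5 = -3.4458
R = v/ω = -0.25/-1.25 = 0.2000
x' = -1 + 0.2000·(sin -3.4458 − sin -1.5708) = -0.7401
y' = -1.5 − 0.2000·(cos -3.4458 − cos -1.5708) = -1.3092

(-0.7401, -1.3092, -3.4458)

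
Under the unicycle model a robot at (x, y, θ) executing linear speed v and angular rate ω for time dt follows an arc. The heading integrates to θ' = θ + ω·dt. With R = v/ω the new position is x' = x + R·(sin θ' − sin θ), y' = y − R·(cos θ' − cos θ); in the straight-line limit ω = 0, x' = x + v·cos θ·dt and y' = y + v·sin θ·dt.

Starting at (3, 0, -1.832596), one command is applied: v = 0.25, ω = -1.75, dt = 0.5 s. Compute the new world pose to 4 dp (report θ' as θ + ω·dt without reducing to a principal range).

(2.9221, -0.0926, -2.7076)

θ' = -1.8326 + -1.75·0.5 = -2.7076
R = v/ω = 0.25/-1.75 = -0.1429
x' = 3 + -0.1429·(sin -2.7076 − sin -1.8326) = 2.9221
y' = 0 − -0.1429·(cos -2.7076 − cos -1.8326) = -0.0926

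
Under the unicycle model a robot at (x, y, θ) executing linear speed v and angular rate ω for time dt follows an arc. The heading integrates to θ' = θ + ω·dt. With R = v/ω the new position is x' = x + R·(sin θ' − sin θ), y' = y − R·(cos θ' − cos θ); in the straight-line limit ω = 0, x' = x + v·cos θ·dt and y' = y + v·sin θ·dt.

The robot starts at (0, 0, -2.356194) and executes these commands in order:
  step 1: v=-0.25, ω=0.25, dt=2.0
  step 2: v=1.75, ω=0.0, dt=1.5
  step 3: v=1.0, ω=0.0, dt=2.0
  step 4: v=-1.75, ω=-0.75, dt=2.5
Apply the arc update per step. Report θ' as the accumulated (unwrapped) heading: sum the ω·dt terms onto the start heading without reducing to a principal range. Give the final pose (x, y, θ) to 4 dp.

(2.4867, -2.7299, -3.7312)

step 1: θ'=-1.8562 (R=-1.0000) → pose (0.2524, 0.4256, -1.8562)
step 2: θ'=-1.8562 (straight) → pose (-0.4866, -2.0933, -1.8562)
step 3: θ'=-1.8562 (straight) → pose (-1.0497, -4.0124, -1.8562)
step 4: θ'=-3.7312 (R=2.3333) → pose (2.4867, -2.7299, -3.7312)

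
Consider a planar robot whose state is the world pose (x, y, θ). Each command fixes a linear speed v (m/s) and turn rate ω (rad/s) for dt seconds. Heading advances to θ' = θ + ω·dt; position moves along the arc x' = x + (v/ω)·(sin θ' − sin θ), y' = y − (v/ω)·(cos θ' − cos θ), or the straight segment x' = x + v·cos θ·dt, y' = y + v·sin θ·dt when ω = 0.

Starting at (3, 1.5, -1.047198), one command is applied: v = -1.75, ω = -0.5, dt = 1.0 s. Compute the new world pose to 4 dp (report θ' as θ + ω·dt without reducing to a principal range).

θ' = -1.0472 + -0.5·1.0 = -1.5472
R = v/ω = -1.75/-0.5 = 3.5000
x' = 3 + 3.5000·(sin -1.5472 − sin -1.0472) = 2.5321
y' = 1.5 − 3.5000·(cos -1.5472 − cos -1.0472) = 3.1674

(2.5321, 3.1674, -1.5472)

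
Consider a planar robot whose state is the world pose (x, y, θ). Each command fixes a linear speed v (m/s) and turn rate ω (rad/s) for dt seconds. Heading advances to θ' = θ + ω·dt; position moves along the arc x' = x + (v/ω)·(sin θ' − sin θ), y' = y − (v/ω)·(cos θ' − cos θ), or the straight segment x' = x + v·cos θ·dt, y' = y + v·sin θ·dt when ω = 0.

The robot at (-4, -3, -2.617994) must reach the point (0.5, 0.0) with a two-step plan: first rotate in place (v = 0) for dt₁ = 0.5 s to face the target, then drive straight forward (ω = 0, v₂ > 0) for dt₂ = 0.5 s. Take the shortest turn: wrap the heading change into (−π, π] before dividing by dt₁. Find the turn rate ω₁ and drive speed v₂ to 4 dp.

ω₁ = -6.1544, v₂ = 10.8167

heading to target = atan2(0−-3, 0.5−-4) = 0.5880
Δθ = wrap(0.5880 − -2.6180) = -3.0772; ω₁ = Δθ/dt₁ = -6.1544
distance = √((0.5−-4)² + (0−-3)²) = 5.4083; v₂ = distance/dt₂ = 10.8167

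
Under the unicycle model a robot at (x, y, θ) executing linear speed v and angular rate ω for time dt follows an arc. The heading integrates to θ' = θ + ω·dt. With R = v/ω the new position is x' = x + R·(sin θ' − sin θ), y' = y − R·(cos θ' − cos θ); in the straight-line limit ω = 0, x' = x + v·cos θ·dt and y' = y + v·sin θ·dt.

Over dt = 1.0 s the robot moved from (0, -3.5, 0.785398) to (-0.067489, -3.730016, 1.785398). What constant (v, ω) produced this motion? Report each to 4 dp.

v = -0.2500, ω = 1.0000

Δθ = 1.785398 − 0.785398 = 1.000000
ω = Δθ/dt = 1.000000/1.0 = 1.0000
R = −Δy/(cos θ' − cos θ) = -0.2500
v = R·ω = -0.2500·1.0000 = -0.2500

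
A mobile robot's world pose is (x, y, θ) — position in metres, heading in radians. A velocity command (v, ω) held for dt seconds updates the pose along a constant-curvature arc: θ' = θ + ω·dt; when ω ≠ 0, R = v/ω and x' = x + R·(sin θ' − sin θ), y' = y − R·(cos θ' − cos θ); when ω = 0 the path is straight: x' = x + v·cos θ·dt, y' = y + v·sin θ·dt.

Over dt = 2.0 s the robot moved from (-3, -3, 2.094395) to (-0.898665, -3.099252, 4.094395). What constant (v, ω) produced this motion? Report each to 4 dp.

v = -1.2500, ω = 1.0000

Δθ = 4.094395 − 2.094395 = 2.000000
ω = Δθ/dt = 2.000000/2.0 = 1.0000
R = Δx/(sin θ' − sin θ) = -1.2500
v = R·ω = -1.2500·1.0000 = -1.2500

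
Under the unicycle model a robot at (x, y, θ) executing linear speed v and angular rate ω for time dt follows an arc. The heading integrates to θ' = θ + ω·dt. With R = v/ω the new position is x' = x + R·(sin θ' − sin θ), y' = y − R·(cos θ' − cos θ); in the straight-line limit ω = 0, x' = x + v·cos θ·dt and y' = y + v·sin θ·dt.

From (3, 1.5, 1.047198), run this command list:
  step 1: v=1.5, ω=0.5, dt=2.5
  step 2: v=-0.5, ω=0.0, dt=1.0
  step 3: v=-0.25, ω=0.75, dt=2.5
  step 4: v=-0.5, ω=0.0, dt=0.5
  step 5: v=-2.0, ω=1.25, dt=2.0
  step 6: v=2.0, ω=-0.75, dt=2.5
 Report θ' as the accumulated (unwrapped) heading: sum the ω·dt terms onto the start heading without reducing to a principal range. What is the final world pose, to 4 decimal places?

step 1: θ'=2.2972 (R=3.0000) → pose (2.6446, 4.9926, 2.2972)
step 2: θ'=2.2972 (straight) → pose (2.9767, 4.6188, 2.2972)
step 3: θ'=4.1722 (R=-0.3333) → pose (3.5118, 4.6687, 4.1722)
step 4: θ'=4.1722 (straight) → pose (3.6404, 4.8831, 4.1722)
step 5: θ'=6.6722 (R=-1.6000) → pose (1.6613, 7.1865, 6.6722)
step 6: θ'=4.7972 (R=-2.6667) → pose (5.3298, 4.9449, 4.7972)

(5.3298, 4.9449, 4.7972)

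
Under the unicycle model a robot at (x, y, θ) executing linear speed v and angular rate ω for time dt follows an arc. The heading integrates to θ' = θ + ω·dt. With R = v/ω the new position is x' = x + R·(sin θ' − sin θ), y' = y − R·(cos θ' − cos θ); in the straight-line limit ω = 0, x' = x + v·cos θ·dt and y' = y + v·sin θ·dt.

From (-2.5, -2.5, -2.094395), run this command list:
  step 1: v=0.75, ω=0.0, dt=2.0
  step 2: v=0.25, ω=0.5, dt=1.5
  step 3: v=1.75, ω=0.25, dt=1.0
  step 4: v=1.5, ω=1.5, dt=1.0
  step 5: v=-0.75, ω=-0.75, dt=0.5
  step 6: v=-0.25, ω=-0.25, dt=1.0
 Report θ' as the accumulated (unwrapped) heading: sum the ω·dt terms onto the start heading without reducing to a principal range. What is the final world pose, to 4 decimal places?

step 1: θ'=-2.0944 (straight) → pose (-3.2500, -3.7990, -2.0944)
step 2: θ'=-1.3444 (R=0.5000) → pose (-3.3042, -4.1613, -1.3444)
step 3: θ'=-1.0944 (R=7.0000) → pose (-2.7034, -5.8001, -1.0944)
step 4: θ'=0.4056 (R=1.0000) → pose (-1.4202, -6.2603, 0.4056)
step 5: θ'=0.0306 (R=1.0000) → pose (-1.7842, -6.3410, 0.0306)
step 6: θ'=-0.2194 (R=1.0000) → pose (-2.0324, -6.3175, -0.2194)

(-2.0324, -6.3175, -0.2194)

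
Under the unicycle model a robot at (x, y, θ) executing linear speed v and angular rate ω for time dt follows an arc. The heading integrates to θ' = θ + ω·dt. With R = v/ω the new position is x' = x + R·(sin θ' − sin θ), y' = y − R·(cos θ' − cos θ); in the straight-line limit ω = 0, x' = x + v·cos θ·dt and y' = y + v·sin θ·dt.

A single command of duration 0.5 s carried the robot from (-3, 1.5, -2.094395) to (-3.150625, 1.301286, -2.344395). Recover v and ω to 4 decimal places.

v = 0.5000, ω = -0.5000

Δθ = -2.344395 − -2.094395 = -0.250000
ω = Δθ/dt = -0.250000/0.5 = -0.5000
R = −Δy/(cos θ' − cos θ) = -1.0000
v = R·ω = -1.0000·-0.5000 = 0.5000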